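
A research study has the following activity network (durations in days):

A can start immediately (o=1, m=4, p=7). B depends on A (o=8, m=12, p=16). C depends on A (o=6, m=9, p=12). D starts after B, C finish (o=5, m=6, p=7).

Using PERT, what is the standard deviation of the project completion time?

1.70 days

te_A = (1 + 4·4 + 7)/6 = 24/6 = 4; σ²_A = ((7−1)/6)² = 1.000
te_B = (8 + 4·12 + 16)/6 = 72/6 = 12; σ²_B = ((16−8)/6)² = 1.778
te_C = (6 + 4·9 + 12)/6 = 54/6 = 9; σ²_C = ((12−6)/6)² = 1.000
te_D = (5 + 4·6 + 7)/6 = 36/6 = 6; σ²_D = ((7−5)/6)² = 0.111

Forward pass:
ES_A = 0; EF_A = 4
ES_B = 4; EF_B = 4+12 = 16
ES_C = 4; EF_C = 4+9 = 13
ES_D = max(EF_B=16, EF_C=13) = 16; EF_D = 16+6 = 22
Expected project duration μ = 22 days. Critical path: A → B → D.

Variance along critical path = 1.000 + 1.778 + 0.111 = 2.889
σ = √2.889 = 1.700 days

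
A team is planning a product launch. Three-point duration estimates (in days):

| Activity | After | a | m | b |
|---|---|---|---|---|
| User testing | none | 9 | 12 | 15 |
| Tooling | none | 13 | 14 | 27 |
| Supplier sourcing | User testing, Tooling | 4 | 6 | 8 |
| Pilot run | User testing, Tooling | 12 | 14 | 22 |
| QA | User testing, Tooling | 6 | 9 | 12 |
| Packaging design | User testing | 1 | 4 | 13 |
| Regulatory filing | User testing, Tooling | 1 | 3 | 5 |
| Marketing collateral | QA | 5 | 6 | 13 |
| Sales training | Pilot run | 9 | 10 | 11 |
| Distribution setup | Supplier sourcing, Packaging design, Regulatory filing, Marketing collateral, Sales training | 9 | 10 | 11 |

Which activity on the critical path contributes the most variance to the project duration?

Tooling

te_User testing = (9 + 4·12 + 15)/6 = 72/6 = 12; σ²_User testing = ((15−9)/6)² = 1.000
te_Tooling = (13 + 4·14 + 27)/6 = 96/6 = 16; σ²_Tooling = ((27−13)/6)² = 5.444
te_Supplier sourcing = (4 + 4·6 + 8)/6 = 36/6 = 6; σ²_Supplier sourcing = ((8−4)/6)² = 0.444
te_Pilot run = (12 + 4·14 + 22)/6 = 90/6 = 15; σ²_Pilot run = ((22−12)/6)² = 2.778
te_QA = (6 + 4·9 + 12)/6 = 54/6 = 9; σ²_QA = ((12−6)/6)² = 1.000
te_Packaging design = (1 + 4·4 + 13)/6 = 30/6 = 5; σ²_Packaging design = ((13−1)/6)² = 4.000
te_Regulatory filing = (1 + 4·3 + 5)/6 = 18/6 = 3; σ²_Regulatory filing = ((5−1)/6)² = 0.444
te_Marketing collateral = (5 + 4·6 + 13)/6 = 42/6 = 7; σ²_Marketing collateral = ((13−5)/6)² = 1.778
te_Sales training = (9 + 4·10 + 11)/6 = 60/6 = 10; σ²_Sales training = ((11−9)/6)² = 0.111
te_Distribution setup = (9 + 4·10 + 11)/6 = 60/6 = 10; σ²_Distribution setup = ((11−9)/6)² = 0.111

Forward pass:
ES_User testing = 0; EF_User testing = 12
ES_Tooling = 0; EF_Tooling = 16
ES_Supplier sourcing = max(EF_User testing=12, EF_Tooling=16) = 16; EF_Supplier sourcing = 16+6 = 22
ES_Pilot run = max(EF_User testing=12, EF_Tooling=16) = 16; EF_Pilot run = 16+15 = 31
ES_QA = max(EF_User testing=12, EF_Tooling=16) = 16; EF_QA = 16+9 = 25
ES_Packaging design = 12; EF_Packaging design = 12+5 = 17
ES_Regulatory filing = max(EF_User testing=12, EF_Tooling=16) = 16; EF_Regulatory filing = 16+3 = 19
ES_Marketing collateral = 25; EF_Marketing collateral = 25+7 = 32
ES_Sales training = 31; EF_Sales training = 31+10 = 41
ES_Distribution setup = max(EF_Supplier sourcing=22, EF_Packaging design=17, EF_Regulatory filing=19, EF_Marketing collateral=32, EF_Sales training=41) = 41; EF_Distribution setup = 41+10 = 51
Expected project duration μ = 51 days. Critical path: Tooling → Pilot run → Sales training → Distribution setup.

Variances on critical path: σ²_Tooling=5.444, σ²_Pilot run=2.778, σ²_Sales training=0.111, σ²_Distribution setup=0.111.
Largest is σ²_Tooling = 5.444.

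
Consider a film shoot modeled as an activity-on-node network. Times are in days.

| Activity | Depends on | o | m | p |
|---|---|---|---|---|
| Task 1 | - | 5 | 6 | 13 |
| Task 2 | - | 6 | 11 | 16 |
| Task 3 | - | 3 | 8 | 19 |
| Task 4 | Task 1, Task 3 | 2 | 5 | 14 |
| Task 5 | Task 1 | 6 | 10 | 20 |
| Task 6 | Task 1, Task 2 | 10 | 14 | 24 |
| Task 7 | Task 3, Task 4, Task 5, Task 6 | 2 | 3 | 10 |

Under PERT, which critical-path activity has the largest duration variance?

Task 6

te_Task 1 = (5 + 4·6 + 13)/6 = 42/6 = 7; σ²_Task 1 = ((13−5)/6)² = 1.778
te_Task 2 = (6 + 4·11 + 16)/6 = 66/6 = 11; σ²_Task 2 = ((16−6)/6)² = 2.778
te_Task 3 = (3 + 4·8 + 19)/6 = 54/6 = 9; σ²_Task 3 = ((19−3)/6)² = 7.111
te_Task 4 = (2 + 4·5 + 14)/6 = 36/6 = 6; σ²_Task 4 = ((14−2)/6)² = 4.000
te_Task 5 = (6 + 4·10 + 20)/6 = 66/6 = 11; σ²_Task 5 = ((20−6)/6)² = 5.444
te_Task 6 = (10 + 4·14 + 24)/6 = 90/6 = 15; σ²_Task 6 = ((24−10)/6)² = 5.444
te_Task 7 = (2 + 4·3 + 10)/6 = 24/6 = 4; σ²_Task 7 = ((10−2)/6)² = 1.778

Forward pass:
ES_Task 1 = 0; EF_Task 1 = 7
ES_Task 2 = 0; EF_Task 2 = 11
ES_Task 3 = 0; EF_Task 3 = 9
ES_Task 4 = max(EF_Task 1=7, EF_Task 3=9) = 9; EF_Task 4 = 9+6 = 15
ES_Task 5 = 7; EF_Task 5 = 7+11 = 18
ES_Task 6 = max(EF_Task 1=7, EF_Task 2=11) = 11; EF_Task 6 = 11+15 = 26
ES_Task 7 = max(EF_Task 3=9, EF_Task 4=15, EF_Task 5=18, EF_Task 6=26) = 26; EF_Task 7 = 26+4 = 30
Expected project duration μ = 30 days. Critical path: Task 2 → Task 6 → Task 7.

Variances on critical path: σ²_Task 2=2.778, σ²_Task 6=5.444, σ²_Task 7=1.778.
Largest is σ²_Task 6 = 5.444.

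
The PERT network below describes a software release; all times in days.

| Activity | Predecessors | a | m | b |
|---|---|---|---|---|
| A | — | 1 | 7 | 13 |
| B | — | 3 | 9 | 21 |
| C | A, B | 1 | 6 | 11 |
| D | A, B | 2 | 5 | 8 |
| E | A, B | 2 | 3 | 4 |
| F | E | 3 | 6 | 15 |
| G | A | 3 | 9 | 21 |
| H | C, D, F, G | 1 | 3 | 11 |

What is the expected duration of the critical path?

24 days

te_A = (1 + 4·7 + 13)/6 = 42/6 = 7
te_B = (3 + 4·9 + 21)/6 = 60/6 = 10
te_C = (1 + 4·6 + 11)/6 = 36/6 = 6
te_D = (2 + 4·5 + 8)/6 = 30/6 = 5
te_E = (2 + 4·3 + 4)/6 = 18/6 = 3
te_F = (3 + 4·6 + 15)/6 = 42/6 = 7
te_G = (3 + 4·9 + 21)/6 = 60/6 = 10
te_H = (1 + 4·3 + 11)/6 = 24/6 = 4

Forward pass:
ES_A = 0; EF_A = 7
ES_B = 0; EF_B = 10
ES_C = max(EF_A=7, EF_B=10) = 10; EF_C = 10+6 = 16
ES_D = max(EF_A=7, EF_B=10) = 10; EF_D = 10+5 = 15
ES_E = max(EF_A=7, EF_B=10) = 10; EF_E = 10+3 = 13
ES_F = 13; EF_F = 13+7 = 20
ES_G = 7; EF_G = 7+10 = 17
ES_H = max(EF_C=16, EF_D=15, EF_F=20, EF_G=17) = 20; EF_H = 20+4 = 24
Expected project duration μ = 24 days. Critical path: B → E → F → H.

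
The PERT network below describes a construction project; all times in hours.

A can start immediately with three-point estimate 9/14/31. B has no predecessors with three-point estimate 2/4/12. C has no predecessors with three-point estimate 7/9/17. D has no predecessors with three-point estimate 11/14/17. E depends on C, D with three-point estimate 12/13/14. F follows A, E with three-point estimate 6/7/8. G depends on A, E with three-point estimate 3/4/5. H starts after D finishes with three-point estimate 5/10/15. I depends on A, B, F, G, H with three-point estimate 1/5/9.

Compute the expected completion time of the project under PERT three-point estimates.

39 hours

te_A = (9 + 4·14 + 31)/6 = 96/6 = 16
te_B = (2 + 4·4 + 12)/6 = 30/6 = 5
te_C = (7 + 4·9 + 17)/6 = 60/6 = 10
te_D = (11 + 4·14 + 17)/6 = 84/6 = 14
te_E = (12 + 4·13 + 14)/6 = 78/6 = 13
te_F = (6 + 4·7 + 8)/6 = 42/6 = 7
te_G = (3 + 4·4 + 5)/6 = 24/6 = 4
te_H = (5 + 4·10 + 15)/6 = 60/6 = 10
te_I = (1 + 4·5 + 9)/6 = 30/6 = 5

Forward pass:
ES_A = 0; EF_A = 16
ES_B = 0; EF_B = 5
ES_C = 0; EF_C = 10
ES_D = 0; EF_D = 14
ES_E = max(EF_C=10, EF_D=14) = 14; EF_E = 14+13 = 27
ES_F = max(EF_A=16, EF_E=27) = 27; EF_F = 27+7 = 34
ES_G = max(EF_A=16, EF_E=27) = 27; EF_G = 27+4 = 31
ES_H = 14; EF_H = 14+10 = 24
ES_I = max(EF_A=16, EF_B=5, EF_F=34, EF_G=31, EF_H=24) = 34; EF_I = 34+5 = 39
Expected project duration μ = 39 hours. Critical path: D → E → F → I.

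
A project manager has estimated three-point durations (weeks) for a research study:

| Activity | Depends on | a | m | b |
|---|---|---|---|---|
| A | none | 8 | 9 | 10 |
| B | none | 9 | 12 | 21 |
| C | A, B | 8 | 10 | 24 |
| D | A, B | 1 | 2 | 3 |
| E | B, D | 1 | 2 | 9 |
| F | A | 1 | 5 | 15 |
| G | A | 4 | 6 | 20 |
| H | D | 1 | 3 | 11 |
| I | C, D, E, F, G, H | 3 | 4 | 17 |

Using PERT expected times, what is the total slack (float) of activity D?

6 weeks

te_A = (8 + 4·9 + 10)/6 = 54/6 = 9
te_B = (9 + 4·12 + 21)/6 = 78/6 = 13
te_C = (8 + 4·10 + 24)/6 = 72/6 = 12
te_D = (1 + 4·2 + 3)/6 = 12/6 = 2
te_E = (1 + 4·2 + 9)/6 = 18/6 = 3
te_F = (1 + 4·5 + 15)/6 = 36/6 = 6
te_G = (4 + 4·6 + 20)/6 = 48/6 = 8
te_H = (1 + 4·3 + 11)/6 = 24/6 = 4
te_I = (3 + 4·4 + 17)/6 = 36/6 = 6

Forward pass:
ES_A = 0; EF_A = 9
ES_B = 0; EF_B = 13
ES_C = max(EF_A=9, EF_B=13) = 13; EF_C = 13+12 = 25
ES_D = max(EF_A=9, EF_B=13) = 13; EF_D = 13+2 = 15
ES_E = max(EF_B=13, EF_D=15) = 15; EF_E = 15+3 = 18
ES_F = 9; EF_F = 9+6 = 15
ES_G = 9; EF_G = 9+8 = 17
ES_H = 15; EF_H = 15+4 = 19
ES_I = max(EF_C=25, EF_D=15, EF_E=18, EF_F=15, EF_G=17, EF_H=19) = 25; EF_I = 25+6 = 31
Expected project duration μ = 31 weeks. Critical path: B → C → I.

Backward pass:
LF_I = 31; LS_I = 31−6 = 25
LF_H = LS_I = 25; LS_H = 25−4 = 21
LF_G = LS_I = 25; LS_G = 25−8 = 17
LF_F = LS_I = 25; LS_F = 25−6 = 19
LF_E = LS_I = 25; LS_E = 25−3 = 22
LF_D = min(LS_E=22, LS_H=21, LS_I=25) = 21; LS_D = 21−2 = 19
LF_C = LS_I = 25; LS_C = 25−12 = 13
LF_B = min(LS_C=13, LS_D=19, LS_E=22) = 13; LS_B = 13−13 = 0
LF_A = min(LS_C=13, LS_D=19, LS_F=19, LS_G=17) = 13; LS_A = 13−9 = 4
Slack_D = LS_D − ES_D = 19 − 13 = 6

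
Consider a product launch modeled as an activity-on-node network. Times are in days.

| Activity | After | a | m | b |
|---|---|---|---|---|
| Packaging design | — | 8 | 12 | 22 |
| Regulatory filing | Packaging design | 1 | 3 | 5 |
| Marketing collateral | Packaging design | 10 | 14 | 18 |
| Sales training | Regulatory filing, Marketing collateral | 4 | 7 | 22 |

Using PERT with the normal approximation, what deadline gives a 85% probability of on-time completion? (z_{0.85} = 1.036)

te_Packaging design = (8 + 4·12 + 22)/6 = 78/6 = 13; σ²_Packaging design = ((22−8)/6)² = 5.444
te_Regulatory filing = (1 + 4·3 + 5)/6 = 18/6 = 3; σ²_Regulatory filing = ((5−1)/6)² = 0.444
te_Marketing collateral = (10 + 4·14 + 18)/6 = 84/6 = 14; σ²_Marketing collateral = ((18−10)/6)² = 1.778
te_Sales training = (4 + 4·7 + 22)/6 = 54/6 = 9; σ²_Sales training = ((22−4)/6)² = 9.000

Forward pass:
ES_Packaging design = 0; EF_Packaging design = 13
ES_Regulatory filing = 13; EF_Regulatory filing = 13+3 = 16
ES_Marketing collateral = 13; EF_Marketing collateral = 13+14 = 27
ES_Sales training = max(EF_Regulatory filing=16, EF_Marketing collateral=27) = 27; EF_Sales training = 27+9 = 36
Expected project duration μ = 36 days. Critical path: Packaging design → Marketing collateral → Sales training.

Variance along critical path = 5.444 + 1.778 + 9.000 = 16.222; σ = 4.028 days.
D = μ + z·σ = 36 + 1.036·4.028 = 40.2 days

40.2 days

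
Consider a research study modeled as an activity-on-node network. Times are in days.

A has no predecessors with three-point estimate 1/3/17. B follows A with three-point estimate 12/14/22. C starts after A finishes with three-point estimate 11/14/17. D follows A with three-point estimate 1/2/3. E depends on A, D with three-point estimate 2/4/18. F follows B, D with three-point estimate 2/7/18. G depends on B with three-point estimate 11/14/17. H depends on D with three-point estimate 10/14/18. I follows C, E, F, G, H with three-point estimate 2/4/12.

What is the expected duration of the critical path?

39 days

te_A = (1 + 4·3 + 17)/6 = 30/6 = 5
te_B = (12 + 4·14 + 22)/6 = 90/6 = 15
te_C = (11 + 4·14 + 17)/6 = 84/6 = 14
te_D = (1 + 4·2 + 3)/6 = 12/6 = 2
te_E = (2 + 4·4 + 18)/6 = 36/6 = 6
te_F = (2 + 4·7 + 18)/6 = 48/6 = 8
te_G = (11 + 4·14 + 17)/6 = 84/6 = 14
te_H = (10 + 4·14 + 18)/6 = 84/6 = 14
te_I = (2 + 4·4 + 12)/6 = 30/6 = 5

Forward pass:
ES_A = 0; EF_A = 5
ES_B = 5; EF_B = 5+15 = 20
ES_C = 5; EF_C = 5+14 = 19
ES_D = 5; EF_D = 5+2 = 7
ES_E = max(EF_A=5, EF_D=7) = 7; EF_E = 7+6 = 13
ES_F = max(EF_B=20, EF_D=7) = 20; EF_F = 20+8 = 28
ES_G = 20; EF_G = 20+14 = 34
ES_H = 7; EF_H = 7+14 = 21
ES_I = max(EF_C=19, EF_E=13, EF_F=28, EF_G=34, EF_H=21) = 34; EF_I = 34+5 = 39
Expected project duration μ = 39 days. Critical path: A → B → G → I.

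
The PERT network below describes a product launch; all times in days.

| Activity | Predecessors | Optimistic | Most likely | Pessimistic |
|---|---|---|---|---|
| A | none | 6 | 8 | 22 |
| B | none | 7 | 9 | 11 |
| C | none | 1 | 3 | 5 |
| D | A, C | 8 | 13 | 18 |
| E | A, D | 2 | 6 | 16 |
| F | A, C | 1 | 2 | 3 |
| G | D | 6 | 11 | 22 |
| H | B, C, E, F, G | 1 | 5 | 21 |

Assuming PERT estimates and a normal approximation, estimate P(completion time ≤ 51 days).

te_A = (6 + 4·8 + 22)/6 = 60/6 = 10; σ²_A = ((22−6)/6)² = 7.111
te_B = (7 + 4·9 + 11)/6 = 54/6 = 9; σ²_B = ((11−7)/6)² = 0.444
te_C = (1 + 4·3 + 5)/6 = 18/6 = 3; σ²_C = ((5−1)/6)² = 0.444
te_D = (8 + 4·13 + 18)/6 = 78/6 = 13; σ²_D = ((18−8)/6)² = 2.778
te_E = (2 + 4·6 + 16)/6 = 42/6 = 7; σ²_E = ((16−2)/6)² = 5.444
te_F = (1 + 4·2 + 3)/6 = 12/6 = 2; σ²_F = ((3−1)/6)² = 0.111
te_G = (6 + 4·11 + 22)/6 = 72/6 = 12; σ²_G = ((22−6)/6)² = 7.111
te_H = (1 + 4·5 + 21)/6 = 42/6 = 7; σ²_H = ((21−1)/6)² = 11.111

Forward pass:
ES_A = 0; EF_A = 10
ES_B = 0; EF_B = 9
ES_C = 0; EF_C = 3
ES_D = max(EF_A=10, EF_C=3) = 10; EF_D = 10+13 = 23
ES_E = max(EF_A=10, EF_D=23) = 23; EF_E = 23+7 = 30
ES_F = max(EF_A=10, EF_C=3) = 10; EF_F = 10+2 = 12
ES_G = 23; EF_G = 23+12 = 35
ES_H = max(EF_B=9, EF_C=3, EF_E=30, EF_F=12, EF_G=35) = 35; EF_H = 35+7 = 42
Expected project duration μ = 42 days. Critical path: A → D → G → H.

Variance along critical path = 7.111 + 2.778 + 7.111 + 11.111 = 28.111; σ = √28.111 = 5.302 days.
Z = (51 − 42) / 5.302 = 1.697
P(T ≤ 51) = Φ(1.697) ≈ 0.955

0.955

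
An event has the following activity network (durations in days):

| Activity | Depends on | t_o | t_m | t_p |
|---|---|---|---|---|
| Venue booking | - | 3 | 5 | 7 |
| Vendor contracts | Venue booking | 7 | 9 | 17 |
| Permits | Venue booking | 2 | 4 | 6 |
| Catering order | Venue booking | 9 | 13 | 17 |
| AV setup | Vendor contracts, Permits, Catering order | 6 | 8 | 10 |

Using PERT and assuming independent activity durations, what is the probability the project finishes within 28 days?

0.890

te_Venue booking = (3 + 4·5 + 7)/6 = 30/6 = 5; σ²_Venue booking = ((7−3)/6)² = 0.444
te_Vendor contracts = (7 + 4·9 + 17)/6 = 60/6 = 10; σ²_Vendor contracts = ((17−7)/6)² = 2.778
te_Permits = (2 + 4·4 + 6)/6 = 24/6 = 4; σ²_Permits = ((6−2)/6)² = 0.444
te_Catering order = (9 + 4·13 + 17)/6 = 78/6 = 13; σ²_Catering order = ((17−9)/6)² = 1.778
te_AV setup = (6 + 4·8 + 10)/6 = 48/6 = 8; σ²_AV setup = ((10−6)/6)² = 0.444

Forward pass:
ES_Venue booking = 0; EF_Venue booking = 5
ES_Vendor contracts = 5; EF_Vendor contracts = 5+10 = 15
ES_Permits = 5; EF_Permits = 5+4 = 9
ES_Catering order = 5; EF_Catering order = 5+13 = 18
ES_AV setup = max(EF_Vendor contracts=15, EF_Permits=9, EF_Catering order=18) = 18; EF_AV setup = 18+8 = 26
Expected project duration μ = 26 days. Critical path: Venue booking → Catering order → AV setup.

Variance along critical path = 0.444 + 1.778 + 0.444 = 2.667; σ = √2.667 = 1.633 days.
Z = (28 − 26) / 1.633 = 1.225
P(T ≤ 28) = Φ(1.225) ≈ 0.890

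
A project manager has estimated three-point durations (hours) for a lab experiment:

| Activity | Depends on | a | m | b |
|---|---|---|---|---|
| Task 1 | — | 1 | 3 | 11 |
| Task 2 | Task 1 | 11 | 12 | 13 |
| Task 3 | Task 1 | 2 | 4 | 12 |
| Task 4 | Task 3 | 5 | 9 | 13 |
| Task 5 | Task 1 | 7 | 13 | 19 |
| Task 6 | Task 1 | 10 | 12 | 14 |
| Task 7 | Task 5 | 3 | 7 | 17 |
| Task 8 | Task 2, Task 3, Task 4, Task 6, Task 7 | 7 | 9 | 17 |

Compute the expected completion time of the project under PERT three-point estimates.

35 hours

te_Task 1 = (1 + 4·3 + 11)/6 = 24/6 = 4
te_Task 2 = (11 + 4·12 + 13)/6 = 72/6 = 12
te_Task 3 = (2 + 4·4 + 12)/6 = 30/6 = 5
te_Task 4 = (5 + 4·9 + 13)/6 = 54/6 = 9
te_Task 5 = (7 + 4·13 + 19)/6 = 78/6 = 13
te_Task 6 = (10 + 4·12 + 14)/6 = 72/6 = 12
te_Task 7 = (3 + 4·7 + 17)/6 = 48/6 = 8
te_Task 8 = (7 + 4·9 + 17)/6 = 60/6 = 10

Forward pass:
ES_Task 1 = 0; EF_Task 1 = 4
ES_Task 2 = 4; EF_Task 2 = 4+12 = 16
ES_Task 3 = 4; EF_Task 3 = 4+5 = 9
ES_Task 4 = 9; EF_Task 4 = 9+9 = 18
ES_Task 5 = 4; EF_Task 5 = 4+13 = 17
ES_Task 6 = 4; EF_Task 6 = 4+12 = 16
ES_Task 7 = 17; EF_Task 7 = 17+8 = 25
ES_Task 8 = max(EF_Task 2=16, EF_Task 3=9, EF_Task 4=18, EF_Task 6=16, EF_Task 7=25) = 25; EF_Task 8 = 25+10 = 35
Expected project duration μ = 35 hours. Critical path: Task 1 → Task 5 → Task 7 → Task 8.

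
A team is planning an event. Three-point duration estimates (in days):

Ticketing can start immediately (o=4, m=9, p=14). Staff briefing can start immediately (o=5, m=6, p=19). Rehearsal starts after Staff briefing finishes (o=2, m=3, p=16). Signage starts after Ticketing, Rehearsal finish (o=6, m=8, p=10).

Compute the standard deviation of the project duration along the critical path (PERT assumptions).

te_Ticketing = (4 + 4·9 + 14)/6 = 54/6 = 9; σ²_Ticketing = ((14−4)/6)² = 2.778
te_Staff briefing = (5 + 4·6 + 19)/6 = 48/6 = 8; σ²_Staff briefing = ((19−5)/6)² = 5.444
te_Rehearsal = (2 + 4·3 + 16)/6 = 30/6 = 5; σ²_Rehearsal = ((16−2)/6)² = 5.444
te_Signage = (6 + 4·8 + 10)/6 = 48/6 = 8; σ²_Signage = ((10−6)/6)² = 0.444

Forward pass:
ES_Ticketing = 0; EF_Ticketing = 9
ES_Staff briefing = 0; EF_Staff briefing = 8
ES_Rehearsal = 8; EF_Rehearsal = 8+5 = 13
ES_Signage = max(EF_Ticketing=9, EF_Rehearsal=13) = 13; EF_Signage = 13+8 = 21
Expected project duration μ = 21 days. Critical path: Staff briefing → Rehearsal → Signage.

Variance along critical path = 5.444 + 5.444 + 0.444 = 11.333
σ = √11.333 = 3.367 days

3.37 days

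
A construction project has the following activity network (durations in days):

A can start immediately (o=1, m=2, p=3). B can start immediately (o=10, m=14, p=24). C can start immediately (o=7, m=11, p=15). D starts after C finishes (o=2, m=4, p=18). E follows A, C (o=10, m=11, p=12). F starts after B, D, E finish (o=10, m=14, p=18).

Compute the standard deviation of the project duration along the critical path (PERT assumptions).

te_A = (1 + 4·2 + 3)/6 = 12/6 = 2; σ²_A = ((3−1)/6)² = 0.111
te_B = (10 + 4·14 + 24)/6 = 90/6 = 15; σ²_B = ((24−10)/6)² = 5.444
te_C = (7 + 4·11 + 15)/6 = 66/6 = 11; σ²_C = ((15−7)/6)² = 1.778
te_D = (2 + 4·4 + 18)/6 = 36/6 = 6; σ²_D = ((18−2)/6)² = 7.111
te_E = (10 + 4·11 + 12)/6 = 66/6 = 11; σ²_E = ((12−10)/6)² = 0.111
te_F = (10 + 4·14 + 18)/6 = 84/6 = 14; σ²_F = ((18−10)/6)² = 1.778

Forward pass:
ES_A = 0; EF_A = 2
ES_B = 0; EF_B = 15
ES_C = 0; EF_C = 11
ES_D = 11; EF_D = 11+6 = 17
ES_E = max(EF_A=2, EF_C=11) = 11; EF_E = 11+11 = 22
ES_F = max(EF_B=15, EF_D=17, EF_E=22) = 22; EF_F = 22+14 = 36
Expected project duration μ = 36 days. Critical path: C → E → F.

Variance along critical path = 1.778 + 0.111 + 1.778 = 3.667
σ = √3.667 = 1.915 days

1.91 days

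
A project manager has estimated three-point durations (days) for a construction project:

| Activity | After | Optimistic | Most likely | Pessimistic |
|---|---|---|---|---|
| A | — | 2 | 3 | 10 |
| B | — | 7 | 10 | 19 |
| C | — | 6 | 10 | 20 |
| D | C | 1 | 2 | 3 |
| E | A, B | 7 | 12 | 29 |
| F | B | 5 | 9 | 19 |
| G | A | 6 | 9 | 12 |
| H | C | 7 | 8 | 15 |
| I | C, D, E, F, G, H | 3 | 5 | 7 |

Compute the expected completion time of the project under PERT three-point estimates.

te_A = (2 + 4·3 + 10)/6 = 24/6 = 4
te_B = (7 + 4·10 + 19)/6 = 66/6 = 11
te_C = (6 + 4·10 + 20)/6 = 66/6 = 11
te_D = (1 + 4·2 + 3)/6 = 12/6 = 2
te_E = (7 + 4·12 + 29)/6 = 84/6 = 14
te_F = (5 + 4·9 + 19)/6 = 60/6 = 10
te_G = (6 + 4·9 + 12)/6 = 54/6 = 9
te_H = (7 + 4·8 + 15)/6 = 54/6 = 9
te_I = (3 + 4·5 + 7)/6 = 30/6 = 5

Forward pass:
ES_A = 0; EF_A = 4
ES_B = 0; EF_B = 11
ES_C = 0; EF_C = 11
ES_D = 11; EF_D = 11+2 = 13
ES_E = max(EF_A=4, EF_B=11) = 11; EF_E = 11+14 = 25
ES_F = 11; EF_F = 11+10 = 21
ES_G = 4; EF_G = 4+9 = 13
ES_H = 11; EF_H = 11+9 = 20
ES_I = max(EF_C=11, EF_D=13, EF_E=25, EF_F=21, EF_G=13, EF_H=20) = 25; EF_I = 25+5 = 30
Expected project duration μ = 30 days. Critical path: B → E → I.

30 days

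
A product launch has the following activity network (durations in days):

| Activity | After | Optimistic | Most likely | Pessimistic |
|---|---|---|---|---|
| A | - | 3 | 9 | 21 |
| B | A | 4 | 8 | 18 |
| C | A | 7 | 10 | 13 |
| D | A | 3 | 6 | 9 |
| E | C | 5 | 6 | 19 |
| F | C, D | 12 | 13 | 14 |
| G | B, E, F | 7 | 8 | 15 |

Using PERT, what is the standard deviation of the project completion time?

3.45 days

te_A = (3 + 4·9 + 21)/6 = 60/6 = 10; σ²_A = ((21−3)/6)² = 9.000
te_B = (4 + 4·8 + 18)/6 = 54/6 = 9; σ²_B = ((18−4)/6)² = 5.444
te_C = (7 + 4·10 + 13)/6 = 60/6 = 10; σ²_C = ((13−7)/6)² = 1.000
te_D = (3 + 4·6 + 9)/6 = 36/6 = 6; σ²_D = ((9−3)/6)² = 1.000
te_E = (5 + 4·6 + 19)/6 = 48/6 = 8; σ²_E = ((19−5)/6)² = 5.444
te_F = (12 + 4·13 + 14)/6 = 78/6 = 13; σ²_F = ((14−12)/6)² = 0.111
te_G = (7 + 4·8 + 15)/6 = 54/6 = 9; σ²_G = ((15−7)/6)² = 1.778

Forward pass:
ES_A = 0; EF_A = 10
ES_B = 10; EF_B = 10+9 = 19
ES_C = 10; EF_C = 10+10 = 20
ES_D = 10; EF_D = 10+6 = 16
ES_E = 20; EF_E = 20+8 = 28
ES_F = max(EF_C=20, EF_D=16) = 20; EF_F = 20+13 = 33
ES_G = max(EF_B=19, EF_E=28, EF_F=33) = 33; EF_G = 33+9 = 42
Expected project duration μ = 42 days. Critical path: A → C → F → G.

Variance along critical path = 9.000 + 1.000 + 0.111 + 1.778 = 11.889
σ = √11.889 = 3.448 days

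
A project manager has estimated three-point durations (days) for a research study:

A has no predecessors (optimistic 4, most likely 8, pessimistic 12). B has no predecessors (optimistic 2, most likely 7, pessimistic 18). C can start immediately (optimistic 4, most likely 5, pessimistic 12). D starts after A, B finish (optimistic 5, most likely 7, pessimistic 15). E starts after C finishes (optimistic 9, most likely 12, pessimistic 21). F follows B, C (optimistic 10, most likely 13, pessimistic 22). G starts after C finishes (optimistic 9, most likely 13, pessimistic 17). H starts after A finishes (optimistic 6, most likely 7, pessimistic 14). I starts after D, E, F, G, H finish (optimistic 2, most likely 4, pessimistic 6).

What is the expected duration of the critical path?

te_A = (4 + 4·8 + 12)/6 = 48/6 = 8
te_B = (2 + 4·7 + 18)/6 = 48/6 = 8
te_C = (4 + 4·5 + 12)/6 = 36/6 = 6
te_D = (5 + 4·7 + 15)/6 = 48/6 = 8
te_E = (9 + 4·12 + 21)/6 = 78/6 = 13
te_F = (10 + 4·13 + 22)/6 = 84/6 = 14
te_G = (9 + 4·13 + 17)/6 = 78/6 = 13
te_H = (6 + 4·7 + 14)/6 = 48/6 = 8
te_I = (2 + 4·4 + 6)/6 = 24/6 = 4

Forward pass:
ES_A = 0; EF_A = 8
ES_B = 0; EF_B = 8
ES_C = 0; EF_C = 6
ES_D = max(EF_A=8, EF_B=8) = 8; EF_D = 8+8 = 16
ES_E = 6; EF_E = 6+13 = 19
ES_F = max(EF_B=8, EF_C=6) = 8; EF_F = 8+14 = 22
ES_G = 6; EF_G = 6+13 = 19
ES_H = 8; EF_H = 8+8 = 16
ES_I = max(EF_D=16, EF_E=19, EF_F=22, EF_G=19, EF_H=16) = 22; EF_I = 22+4 = 26
Expected project duration μ = 26 days. Critical path: B → F → I.

26 days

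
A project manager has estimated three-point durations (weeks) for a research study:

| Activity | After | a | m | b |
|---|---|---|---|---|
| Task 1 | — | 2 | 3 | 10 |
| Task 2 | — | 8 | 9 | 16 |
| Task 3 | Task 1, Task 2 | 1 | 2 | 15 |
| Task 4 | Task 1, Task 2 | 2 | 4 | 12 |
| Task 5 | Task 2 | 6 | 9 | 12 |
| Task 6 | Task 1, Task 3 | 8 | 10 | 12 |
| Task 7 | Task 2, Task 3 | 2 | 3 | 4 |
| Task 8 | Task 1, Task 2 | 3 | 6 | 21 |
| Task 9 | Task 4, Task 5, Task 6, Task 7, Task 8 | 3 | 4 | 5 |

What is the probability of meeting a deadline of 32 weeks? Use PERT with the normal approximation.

0.924

te_Task 1 = (2 + 4·3 + 10)/6 = 24/6 = 4; σ²_Task 1 = ((10−2)/6)² = 1.778
te_Task 2 = (8 + 4·9 + 16)/6 = 60/6 = 10; σ²_Task 2 = ((16−8)/6)² = 1.778
te_Task 3 = (1 + 4·2 + 15)/6 = 24/6 = 4; σ²_Task 3 = ((15−1)/6)² = 5.444
te_Task 4 = (2 + 4·4 + 12)/6 = 30/6 = 5; σ²_Task 4 = ((12−2)/6)² = 2.778
te_Task 5 = (6 + 4·9 + 12)/6 = 54/6 = 9; σ²_Task 5 = ((12−6)/6)² = 1.000
te_Task 6 = (8 + 4·10 + 12)/6 = 60/6 = 10; σ²_Task 6 = ((12−8)/6)² = 0.444
te_Task 7 = (2 + 4·3 + 4)/6 = 18/6 = 3; σ²_Task 7 = ((4−2)/6)² = 0.111
te_Task 8 = (3 + 4·6 + 21)/6 = 48/6 = 8; σ²_Task 8 = ((21−3)/6)² = 9.000
te_Task 9 = (3 + 4·4 + 5)/6 = 24/6 = 4; σ²_Task 9 = ((5−3)/6)² = 0.111

Forward pass:
ES_Task 1 = 0; EF_Task 1 = 4
ES_Task 2 = 0; EF_Task 2 = 10
ES_Task 3 = max(EF_Task 1=4, EF_Task 2=10) = 10; EF_Task 3 = 10+4 = 14
ES_Task 4 = max(EF_Task 1=4, EF_Task 2=10) = 10; EF_Task 4 = 10+5 = 15
ES_Task 5 = 10; EF_Task 5 = 10+9 = 19
ES_Task 6 = max(EF_Task 1=4, EF_Task 3=14) = 14; EF_Task 6 = 14+10 = 24
ES_Task 7 = max(EF_Task 2=10, EF_Task 3=14) = 14; EF_Task 7 = 14+3 = 17
ES_Task 8 = max(EF_Task 1=4, EF_Task 2=10) = 10; EF_Task 8 = 10+8 = 18
ES_Task 9 = max(EF_Task 4=15, EF_Task 5=19, EF_Task 6=24, EF_Task 7=17, EF_Task 8=18) = 24; EF_Task 9 = 24+4 = 28
Expected project duration μ = 28 weeks. Critical path: Task 2 → Task 3 → Task 6 → Task 9.

Variance along critical path = 1.778 + 5.444 + 0.444 + 0.111 = 7.778; σ = √7.778 = 2.789 weeks.
Z = (32 − 28) / 2.789 = 1.434
P(T ≤ 32) = Φ(1.434) ≈ 0.924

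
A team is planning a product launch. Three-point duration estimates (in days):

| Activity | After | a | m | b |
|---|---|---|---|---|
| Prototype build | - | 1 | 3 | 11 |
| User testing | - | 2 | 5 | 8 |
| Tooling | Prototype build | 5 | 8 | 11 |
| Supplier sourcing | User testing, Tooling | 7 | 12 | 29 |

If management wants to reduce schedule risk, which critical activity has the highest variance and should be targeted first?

Supplier sourcing

te_Prototype build = (1 + 4·3 + 11)/6 = 24/6 = 4; σ²_Prototype build = ((11−1)/6)² = 2.778
te_User testing = (2 + 4·5 + 8)/6 = 30/6 = 5; σ²_User testing = ((8−2)/6)² = 1.000
te_Tooling = (5 + 4·8 + 11)/6 = 48/6 = 8; σ²_Tooling = ((11−5)/6)² = 1.000
te_Supplier sourcing = (7 + 4·12 + 29)/6 = 84/6 = 14; σ²_Supplier sourcing = ((29−7)/6)² = 13.444

Forward pass:
ES_Prototype build = 0; EF_Prototype build = 4
ES_User testing = 0; EF_User testing = 5
ES_Tooling = 4; EF_Tooling = 4+8 = 12
ES_Supplier sourcing = max(EF_User testing=5, EF_Tooling=12) = 12; EF_Supplier sourcing = 12+14 = 26
Expected project duration μ = 26 days. Critical path: Prototype build → Tooling → Supplier sourcing.

Variances on critical path: σ²_Prototype build=2.778, σ²_Tooling=1.000, σ²_Supplier sourcing=13.444.
Largest is σ²_Supplier sourcing = 13.444.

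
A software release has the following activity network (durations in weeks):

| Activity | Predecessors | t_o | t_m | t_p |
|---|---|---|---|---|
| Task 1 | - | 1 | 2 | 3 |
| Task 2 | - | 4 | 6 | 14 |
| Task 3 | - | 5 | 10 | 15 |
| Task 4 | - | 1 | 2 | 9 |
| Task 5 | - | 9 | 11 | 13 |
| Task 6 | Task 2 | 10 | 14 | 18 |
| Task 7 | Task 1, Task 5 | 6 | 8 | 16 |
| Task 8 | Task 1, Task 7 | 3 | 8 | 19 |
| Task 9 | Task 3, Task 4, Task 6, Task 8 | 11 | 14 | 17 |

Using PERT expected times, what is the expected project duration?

43 weeks

te_Task 1 = (1 + 4·2 + 3)/6 = 12/6 = 2
te_Task 2 = (4 + 4·6 + 14)/6 = 42/6 = 7
te_Task 3 = (5 + 4·10 + 15)/6 = 60/6 = 10
te_Task 4 = (1 + 4·2 + 9)/6 = 18/6 = 3
te_Task 5 = (9 + 4·11 + 13)/6 = 66/6 = 11
te_Task 6 = (10 + 4·14 + 18)/6 = 84/6 = 14
te_Task 7 = (6 + 4·8 + 16)/6 = 54/6 = 9
te_Task 8 = (3 + 4·8 + 19)/6 = 54/6 = 9
te_Task 9 = (11 + 4·14 + 17)/6 = 84/6 = 14

Forward pass:
ES_Task 1 = 0; EF_Task 1 = 2
ES_Task 2 = 0; EF_Task 2 = 7
ES_Task 3 = 0; EF_Task 3 = 10
ES_Task 4 = 0; EF_Task 4 = 3
ES_Task 5 = 0; EF_Task 5 = 11
ES_Task 6 = 7; EF_Task 6 = 7+14 = 21
ES_Task 7 = max(EF_Task 1=2, EF_Task 5=11) = 11; EF_Task 7 = 11+9 = 20
ES_Task 8 = max(EF_Task 1=2, EF_Task 7=20) = 20; EF_Task 8 = 20+9 = 29
ES_Task 9 = max(EF_Task 3=10, EF_Task 4=3, EF_Task 6=21, EF_Task 8=29) = 29; EF_Task 9 = 29+14 = 43
Expected project duration μ = 43 weeks. Critical path: Task 5 → Task 7 → Task 8 → Task 9.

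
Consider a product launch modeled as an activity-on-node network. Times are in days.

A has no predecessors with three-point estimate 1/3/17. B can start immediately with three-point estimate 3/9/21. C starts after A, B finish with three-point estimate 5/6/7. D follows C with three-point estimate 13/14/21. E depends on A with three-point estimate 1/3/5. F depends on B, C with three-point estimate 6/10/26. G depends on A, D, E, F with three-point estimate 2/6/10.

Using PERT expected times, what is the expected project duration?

te_A = (1 + 4·3 + 17)/6 = 30/6 = 5
te_B = (3 + 4·9 + 21)/6 = 60/6 = 10
te_C = (5 + 4·6 + 7)/6 = 36/6 = 6
te_D = (13 + 4·14 + 21)/6 = 90/6 = 15
te_E = (1 + 4·3 + 5)/6 = 18/6 = 3
te_F = (6 + 4·10 + 26)/6 = 72/6 = 12
te_G = (2 + 4·6 + 10)/6 = 36/6 = 6

Forward pass:
ES_A = 0; EF_A = 5
ES_B = 0; EF_B = 10
ES_C = max(EF_A=5, EF_B=10) = 10; EF_C = 10+6 = 16
ES_D = 16; EF_D = 16+15 = 31
ES_E = 5; EF_E = 5+3 = 8
ES_F = max(EF_B=10, EF_C=16) = 16; EF_F = 16+12 = 28
ES_G = max(EF_A=5, EF_D=31, EF_E=8, EF_F=28) = 31; EF_G = 31+6 = 37
Expected project duration μ = 37 days. Critical path: B → C → D → G.

37 days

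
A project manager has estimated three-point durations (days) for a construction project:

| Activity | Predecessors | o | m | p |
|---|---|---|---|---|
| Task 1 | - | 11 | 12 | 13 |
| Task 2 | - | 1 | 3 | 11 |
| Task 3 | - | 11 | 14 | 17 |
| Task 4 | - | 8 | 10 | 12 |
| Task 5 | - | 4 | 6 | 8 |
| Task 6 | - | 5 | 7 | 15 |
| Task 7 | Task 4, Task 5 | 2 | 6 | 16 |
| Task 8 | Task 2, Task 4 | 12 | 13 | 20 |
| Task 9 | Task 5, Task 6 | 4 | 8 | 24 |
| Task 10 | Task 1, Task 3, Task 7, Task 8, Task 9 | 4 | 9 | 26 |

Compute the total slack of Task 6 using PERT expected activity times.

6 days

te_Task 1 = (11 + 4·12 + 13)/6 = 72/6 = 12
te_Task 2 = (1 + 4·3 + 11)/6 = 24/6 = 4
te_Task 3 = (11 + 4·14 + 17)/6 = 84/6 = 14
te_Task 4 = (8 + 4·10 + 12)/6 = 60/6 = 10
te_Task 5 = (4 + 4·6 + 8)/6 = 36/6 = 6
te_Task 6 = (5 + 4·7 + 15)/6 = 48/6 = 8
te_Task 7 = (2 + 4·6 + 16)/6 = 42/6 = 7
te_Task 8 = (12 + 4·13 + 20)/6 = 84/6 = 14
te_Task 9 = (4 + 4·8 + 24)/6 = 60/6 = 10
te_Task 10 = (4 + 4·9 + 26)/6 = 66/6 = 11

Forward pass:
ES_Task 1 = 0; EF_Task 1 = 12
ES_Task 2 = 0; EF_Task 2 = 4
ES_Task 3 = 0; EF_Task 3 = 14
ES_Task 4 = 0; EF_Task 4 = 10
ES_Task 5 = 0; EF_Task 5 = 6
ES_Task 6 = 0; EF_Task 6 = 8
ES_Task 7 = max(EF_Task 4=10, EF_Task 5=6) = 10; EF_Task 7 = 10+7 = 17
ES_Task 8 = max(EF_Task 2=4, EF_Task 4=10) = 10; EF_Task 8 = 10+14 = 24
ES_Task 9 = max(EF_Task 5=6, EF_Task 6=8) = 8; EF_Task 9 = 8+10 = 18
ES_Task 10 = max(EF_Task 1=12, EF_Task 3=14, EF_Task 7=17, EF_Task 8=24, EF_Task 9=18) = 24; EF_Task 10 = 24+11 = 35
Expected project duration μ = 35 days. Critical path: Task 4 → Task 8 → Task 10.

Backward pass:
LF_Task 10 = 35; LS_Task 10 = 35−11 = 24
LF_Task 9 = LS_Task 10 = 24; LS_Task 9 = 24−10 = 14
LF_Task 8 = LS_Task 10 = 24; LS_Task 8 = 24−14 = 10
LF_Task 7 = LS_Task 10 = 24; LS_Task 7 = 24−7 = 17
LF_Task 6 = LS_Task 9 = 14; LS_Task 6 = 14−8 = 6
LF_Task 5 = min(LS_Task 7=17, LS_Task 9=14) = 14; LS_Task 5 = 14−6 = 8
LF_Task 4 = min(LS_Task 7=17, LS_Task 8=10) = 10; LS_Task 4 = 10−10 = 0
LF_Task 3 = LS_Task 10 = 24; LS_Task 3 = 24−14 = 10
LF_Task 2 = LS_Task 8 = 10; LS_Task 2 = 10−4 = 6
LF_Task 1 = LS_Task 10 = 24; LS_Task 1 = 24−12 = 12
Slack_Task 6 = LS_Task 6 − ES_Task 6 = 6 − 0 = 6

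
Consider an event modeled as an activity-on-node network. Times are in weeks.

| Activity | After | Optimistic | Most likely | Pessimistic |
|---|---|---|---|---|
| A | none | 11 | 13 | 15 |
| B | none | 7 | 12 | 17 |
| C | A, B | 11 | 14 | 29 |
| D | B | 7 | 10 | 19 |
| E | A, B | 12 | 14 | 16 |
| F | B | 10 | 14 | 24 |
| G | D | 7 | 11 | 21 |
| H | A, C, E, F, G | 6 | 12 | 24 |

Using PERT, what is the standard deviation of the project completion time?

te_A = (11 + 4·13 + 15)/6 = 78/6 = 13; σ²_A = ((15−11)/6)² = 0.444
te_B = (7 + 4·12 + 17)/6 = 72/6 = 12; σ²_B = ((17−7)/6)² = 2.778
te_C = (11 + 4·14 + 29)/6 = 96/6 = 16; σ²_C = ((29−11)/6)² = 9.000
te_D = (7 + 4·10 + 19)/6 = 66/6 = 11; σ²_D = ((19−7)/6)² = 4.000
te_E = (12 + 4·14 + 16)/6 = 84/6 = 14; σ²_E = ((16−12)/6)² = 0.444
te_F = (10 + 4·14 + 24)/6 = 90/6 = 15; σ²_F = ((24−10)/6)² = 5.444
te_G = (7 + 4·11 + 21)/6 = 72/6 = 12; σ²_G = ((21−7)/6)² = 5.444
te_H = (6 + 4·12 + 24)/6 = 78/6 = 13; σ²_H = ((24−6)/6)² = 9.000

Forward pass:
ES_A = 0; EF_A = 13
ES_B = 0; EF_B = 12
ES_C = max(EF_A=13, EF_B=12) = 13; EF_C = 13+16 = 29
ES_D = 12; EF_D = 12+11 = 23
ES_E = max(EF_A=13, EF_B=12) = 13; EF_E = 13+14 = 27
ES_F = 12; EF_F = 12+15 = 27
ES_G = 23; EF_G = 23+12 = 35
ES_H = max(EF_A=13, EF_C=29, EF_E=27, EF_F=27, EF_G=35) = 35; EF_H = 35+13 = 48
Expected project duration μ = 48 weeks. Critical path: B → D → G → H.

Variance along critical path = 2.778 + 4.000 + 5.444 + 9.000 = 21.222
σ = √21.222 = 4.607 weeks

4.61 weeks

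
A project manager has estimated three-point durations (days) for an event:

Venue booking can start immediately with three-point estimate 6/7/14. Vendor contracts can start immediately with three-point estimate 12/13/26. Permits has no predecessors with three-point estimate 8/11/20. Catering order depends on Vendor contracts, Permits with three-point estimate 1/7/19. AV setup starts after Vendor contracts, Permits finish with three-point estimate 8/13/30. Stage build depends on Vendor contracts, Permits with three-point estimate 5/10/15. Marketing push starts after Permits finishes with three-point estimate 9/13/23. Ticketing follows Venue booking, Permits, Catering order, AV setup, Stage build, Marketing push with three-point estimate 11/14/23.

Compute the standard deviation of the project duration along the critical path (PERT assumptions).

4.78 days

te_Venue booking = (6 + 4·7 + 14)/6 = 48/6 = 8; σ²_Venue booking = ((14−6)/6)² = 1.778
te_Vendor contracts = (12 + 4·13 + 26)/6 = 90/6 = 15; σ²_Vendor contracts = ((26−12)/6)² = 5.444
te_Permits = (8 + 4·11 + 20)/6 = 72/6 = 12; σ²_Permits = ((20−8)/6)² = 4.000
te_Catering order = (1 + 4·7 + 19)/6 = 48/6 = 8; σ²_Catering order = ((19−1)/6)² = 9.000
te_AV setup = (8 + 4·13 + 30)/6 = 90/6 = 15; σ²_AV setup = ((30−8)/6)² = 13.444
te_Stage build = (5 + 4·10 + 15)/6 = 60/6 = 10; σ²_Stage build = ((15−5)/6)² = 2.778
te_Marketing push = (9 + 4·13 + 23)/6 = 84/6 = 14; σ²_Marketing push = ((23−9)/6)² = 5.444
te_Ticketing = (11 + 4·14 + 23)/6 = 90/6 = 15; σ²_Ticketing = ((23−11)/6)² = 4.000

Forward pass:
ES_Venue booking = 0; EF_Venue booking = 8
ES_Vendor contracts = 0; EF_Vendor contracts = 15
ES_Permits = 0; EF_Permits = 12
ES_Catering order = max(EF_Vendor contracts=15, EF_Permits=12) = 15; EF_Catering order = 15+8 = 23
ES_AV setup = max(EF_Vendor contracts=15, EF_Permits=12) = 15; EF_AV setup = 15+15 = 30
ES_Stage build = max(EF_Vendor contracts=15, EF_Permits=12) = 15; EF_Stage build = 15+10 = 25
ES_Marketing push = 12; EF_Marketing push = 12+14 = 26
ES_Ticketing = max(EF_Venue booking=8, EF_Permits=12, EF_Catering order=23, EF_AV setup=30, EF_Stage build=25, EF_Marketing push=26) = 30; EF_Ticketing = 30+15 = 45
Expected project duration μ = 45 days. Critical path: Vendor contracts → AV setup → Ticketing.

Variance along critical path = 5.444 + 13.444 + 4.000 = 22.889
σ = √22.889 = 4.784 days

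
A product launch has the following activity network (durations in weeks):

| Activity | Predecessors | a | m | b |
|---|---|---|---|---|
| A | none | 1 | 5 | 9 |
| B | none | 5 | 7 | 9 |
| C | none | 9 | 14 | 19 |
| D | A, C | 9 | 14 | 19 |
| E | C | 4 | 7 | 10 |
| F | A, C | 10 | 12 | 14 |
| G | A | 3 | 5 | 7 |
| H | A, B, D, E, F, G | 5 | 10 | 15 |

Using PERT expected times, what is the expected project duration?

te_A = (1 + 4·5 + 9)/6 = 30/6 = 5
te_B = (5 + 4·7 + 9)/6 = 42/6 = 7
te_C = (9 + 4·14 + 19)/6 = 84/6 = 14
te_D = (9 + 4·14 + 19)/6 = 84/6 = 14
te_E = (4 + 4·7 + 10)/6 = 42/6 = 7
te_F = (10 + 4·12 + 14)/6 = 72/6 = 12
te_G = (3 + 4·5 + 7)/6 = 30/6 = 5
te_H = (5 + 4·10 + 15)/6 = 60/6 = 10

Forward pass:
ES_A = 0; EF_A = 5
ES_B = 0; EF_B = 7
ES_C = 0; EF_C = 14
ES_D = max(EF_A=5, EF_C=14) = 14; EF_D = 14+14 = 28
ES_E = 14; EF_E = 14+7 = 21
ES_F = max(EF_A=5, EF_C=14) = 14; EF_F = 14+12 = 26
ES_G = 5; EF_G = 5+5 = 10
ES_H = max(EF_A=5, EF_B=7, EF_D=28, EF_E=21, EF_F=26, EF_G=10) = 28; EF_H = 28+10 = 38
Expected project duration μ = 38 weeks. Critical path: C → D → H.

38 weeks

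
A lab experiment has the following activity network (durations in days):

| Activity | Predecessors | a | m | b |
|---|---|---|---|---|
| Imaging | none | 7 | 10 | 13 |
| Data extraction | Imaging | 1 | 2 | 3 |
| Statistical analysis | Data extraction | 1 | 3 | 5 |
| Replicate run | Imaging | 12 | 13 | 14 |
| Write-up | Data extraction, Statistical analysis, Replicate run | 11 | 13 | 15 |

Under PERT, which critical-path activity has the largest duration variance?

te_Imaging = (7 + 4·10 + 13)/6 = 60/6 = 10; σ²_Imaging = ((13−7)/6)² = 1.000
te_Data extraction = (1 + 4·2 + 3)/6 = 12/6 = 2; σ²_Data extraction = ((3−1)/6)² = 0.111
te_Statistical analysis = (1 + 4·3 + 5)/6 = 18/6 = 3; σ²_Statistical analysis = ((5−1)/6)² = 0.444
te_Replicate run = (12 + 4·13 + 14)/6 = 78/6 = 13; σ²_Replicate run = ((14−12)/6)² = 0.111
te_Write-up = (11 + 4·13 + 15)/6 = 78/6 = 13; σ²_Write-up = ((15−11)/6)² = 0.444

Forward pass:
ES_Imaging = 0; EF_Imaging = 10
ES_Data extraction = 10; EF_Data extraction = 10+2 = 12
ES_Statistical analysis = 12; EF_Statistical analysis = 12+3 = 15
ES_Replicate run = 10; EF_Replicate run = 10+13 = 23
ES_Write-up = max(EF_Data extraction=12, EF_Statistical analysis=15, EF_Replicate run=23) = 23; EF_Write-up = 23+13 = 36
Expected project duration μ = 36 days. Critical path: Imaging → Replicate run → Write-up.

Variances on critical path: σ²_Imaging=1.000, σ²_Replicate run=0.111, σ²_Write-up=0.444.
Largest is σ²_Imaging = 1.000.

Imaging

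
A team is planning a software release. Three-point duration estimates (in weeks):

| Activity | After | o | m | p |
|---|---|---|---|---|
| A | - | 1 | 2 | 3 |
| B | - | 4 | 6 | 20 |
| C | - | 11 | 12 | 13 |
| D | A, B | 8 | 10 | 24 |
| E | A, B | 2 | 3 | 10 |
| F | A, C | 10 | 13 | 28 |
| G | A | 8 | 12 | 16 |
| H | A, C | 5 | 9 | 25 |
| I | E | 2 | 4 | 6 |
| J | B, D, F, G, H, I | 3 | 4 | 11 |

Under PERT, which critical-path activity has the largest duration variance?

F

te_A = (1 + 4·2 + 3)/6 = 12/6 = 2; σ²_A = ((3−1)/6)² = 0.111
te_B = (4 + 4·6 + 20)/6 = 48/6 = 8; σ²_B = ((20−4)/6)² = 7.111
te_C = (11 + 4·12 + 13)/6 = 72/6 = 12; σ²_C = ((13−11)/6)² = 0.111
te_D = (8 + 4·10 + 24)/6 = 72/6 = 12; σ²_D = ((24−8)/6)² = 7.111
te_E = (2 + 4·3 + 10)/6 = 24/6 = 4; σ²_E = ((10−2)/6)² = 1.778
te_F = (10 + 4·13 + 28)/6 = 90/6 = 15; σ²_F = ((28−10)/6)² = 9.000
te_G = (8 + 4·12 + 16)/6 = 72/6 = 12; σ²_G = ((16−8)/6)² = 1.778
te_H = (5 + 4·9 + 25)/6 = 66/6 = 11; σ²_H = ((25−5)/6)² = 11.111
te_I = (2 + 4·4 + 6)/6 = 24/6 = 4; σ²_I = ((6−2)/6)² = 0.444
te_J = (3 + 4·4 + 11)/6 = 30/6 = 5; σ²_J = ((11−3)/6)² = 1.778

Forward pass:
ES_A = 0; EF_A = 2
ES_B = 0; EF_B = 8
ES_C = 0; EF_C = 12
ES_D = max(EF_A=2, EF_B=8) = 8; EF_D = 8+12 = 20
ES_E = max(EF_A=2, EF_B=8) = 8; EF_E = 8+4 = 12
ES_F = max(EF_A=2, EF_C=12) = 12; EF_F = 12+15 = 27
ES_G = 2; EF_G = 2+12 = 14
ES_H = max(EF_A=2, EF_C=12) = 12; EF_H = 12+11 = 23
ES_I = 12; EF_I = 12+4 = 16
ES_J = max(EF_B=8, EF_D=20, EF_F=27, EF_G=14, EF_H=23, EF_I=16) = 27; EF_J = 27+5 = 32
Expected project duration μ = 32 weeks. Critical path: C → F → J.

Variances on critical path: σ²_C=0.111, σ²_F=9.000, σ²_J=1.778.
Largest is σ²_F = 9.000.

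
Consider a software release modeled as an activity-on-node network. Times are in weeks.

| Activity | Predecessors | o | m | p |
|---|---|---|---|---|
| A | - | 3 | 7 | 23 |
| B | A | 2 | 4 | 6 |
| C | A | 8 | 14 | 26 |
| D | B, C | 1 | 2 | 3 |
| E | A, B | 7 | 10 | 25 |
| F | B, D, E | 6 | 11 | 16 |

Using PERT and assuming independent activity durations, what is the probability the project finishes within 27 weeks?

te_A = (3 + 4·7 + 23)/6 = 54/6 = 9; σ²_A = ((23−3)/6)² = 11.111
te_B = (2 + 4·4 + 6)/6 = 24/6 = 4; σ²_B = ((6−2)/6)² = 0.444
te_C = (8 + 4·14 + 26)/6 = 90/6 = 15; σ²_C = ((26−8)/6)² = 9.000
te_D = (1 + 4·2 + 3)/6 = 12/6 = 2; σ²_D = ((3−1)/6)² = 0.111
te_E = (7 + 4·10 + 25)/6 = 72/6 = 12; σ²_E = ((25−7)/6)² = 9.000
te_F = (6 + 4·11 + 16)/6 = 66/6 = 11; σ²_F = ((16−6)/6)² = 2.778

Forward pass:
ES_A = 0; EF_A = 9
ES_B = 9; EF_B = 9+4 = 13
ES_C = 9; EF_C = 9+15 = 24
ES_D = max(EF_B=13, EF_C=24) = 24; EF_D = 24+2 = 26
ES_E = max(EF_A=9, EF_B=13) = 13; EF_E = 13+12 = 25
ES_F = max(EF_B=13, EF_D=26, EF_E=25) = 26; EF_F = 26+11 = 37
Expected project duration μ = 37 weeks. Critical path: A → C → D → F.

Variance along critical path = 11.111 + 9.000 + 0.111 + 2.778 = 23.000; σ = √23.000 = 4.796 weeks.
Z = (27 − 37) / 4.796 = -2.085
P(T ≤ 27) = Φ(-2.085) ≈ 0.019

0.019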